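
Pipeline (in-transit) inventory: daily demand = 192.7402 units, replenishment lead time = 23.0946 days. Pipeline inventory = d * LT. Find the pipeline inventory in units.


Pipeline = 192.7402 * 23.0946 = 4451.2578

4451.2578 units


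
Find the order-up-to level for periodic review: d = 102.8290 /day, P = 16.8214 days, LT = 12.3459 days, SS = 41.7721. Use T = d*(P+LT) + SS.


P + LT = 29.1673
d*(P+LT) = 102.8290 * 29.1673 = 2999.2443
T = 2999.2443 + 41.7721 = 3041.0164

3041.0164 units


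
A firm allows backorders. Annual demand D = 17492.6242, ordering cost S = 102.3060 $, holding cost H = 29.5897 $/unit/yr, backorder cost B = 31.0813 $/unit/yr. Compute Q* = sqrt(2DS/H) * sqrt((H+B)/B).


sqrt(2DS/H) = 347.7945
sqrt((H+B)/B) = 1.3971
Q* = 347.7945 * 1.3971 = 485.9188

485.9188 units


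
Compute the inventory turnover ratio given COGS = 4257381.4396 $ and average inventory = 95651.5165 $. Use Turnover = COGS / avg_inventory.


Turnover = 4257381.4396 / 95651.5165 = 44.5093

44.5093


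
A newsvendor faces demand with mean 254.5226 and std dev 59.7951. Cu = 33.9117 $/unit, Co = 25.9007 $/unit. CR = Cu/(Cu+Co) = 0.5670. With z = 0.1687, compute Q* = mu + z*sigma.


CR = Cu/(Cu+Co) = 33.9117/(33.9117+25.9007) = 0.5670
z = 0.1687
Q* = 254.5226 + 0.1687 * 59.7951 = 264.6100

264.6100 units


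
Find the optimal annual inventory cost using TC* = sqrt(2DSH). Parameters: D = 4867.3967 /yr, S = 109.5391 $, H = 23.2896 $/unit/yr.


2*D*S*H = 24834643.8886
TC* = sqrt(24834643.8886) = 4983.4370

4983.4370 $/yr


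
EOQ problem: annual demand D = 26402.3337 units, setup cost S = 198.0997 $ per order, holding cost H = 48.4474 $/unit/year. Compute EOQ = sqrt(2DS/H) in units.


2*D*S = 2 * 26402.3337 * 198.0997 = 10460588.7705
2*D*S/H = 215916.4118
EOQ = sqrt(215916.4118) = 464.6681

464.6681 units


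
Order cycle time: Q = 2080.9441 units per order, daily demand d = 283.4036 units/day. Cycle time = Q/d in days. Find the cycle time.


Cycle = 2080.9441 / 283.4036 = 7.3427

7.3427 days


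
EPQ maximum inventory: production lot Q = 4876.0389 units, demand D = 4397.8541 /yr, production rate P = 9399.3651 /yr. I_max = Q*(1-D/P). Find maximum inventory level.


D/P = 0.4679
1 - D/P = 0.5321
I_max = 4876.0389 * 0.5321 = 2594.5968

2594.5968 units


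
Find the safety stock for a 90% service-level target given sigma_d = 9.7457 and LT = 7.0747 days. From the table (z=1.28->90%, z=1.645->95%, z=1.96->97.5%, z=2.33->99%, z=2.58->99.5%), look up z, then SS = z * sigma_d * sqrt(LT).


From the table, SL = 90% corresponds to z = 1.28
sqrt(LT) = sqrt(7.0747) = 2.6598
SS = 1.28 * 9.7457 * 2.6598 = 33.1800

33.1800 units


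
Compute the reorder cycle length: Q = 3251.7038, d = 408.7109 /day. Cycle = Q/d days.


Cycle = 3251.7038 / 408.7109 = 7.9560

7.9560 days


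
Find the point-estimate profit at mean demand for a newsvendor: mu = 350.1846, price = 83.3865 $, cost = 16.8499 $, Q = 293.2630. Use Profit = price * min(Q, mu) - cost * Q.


Sales at mu = min(293.2630, 350.1846) = 293.2630
Revenue = 83.3865 * 293.2630 = 24454.1751
Total cost = 16.8499 * 293.2630 = 4941.4522
Profit = 24454.1751 - 4941.4522 = 19512.7229

19512.7229 $


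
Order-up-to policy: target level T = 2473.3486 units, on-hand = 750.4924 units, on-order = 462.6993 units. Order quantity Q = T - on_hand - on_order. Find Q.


Inventory position = OH + OO = 750.4924 + 462.6993 = 1213.1917
Q = 2473.3486 - 1213.1917 = 1260.1569

1260.1569 units


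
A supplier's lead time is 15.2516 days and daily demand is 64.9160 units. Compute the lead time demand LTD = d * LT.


LTD = 64.9160 * 15.2516 = 990.0729

990.0729 units


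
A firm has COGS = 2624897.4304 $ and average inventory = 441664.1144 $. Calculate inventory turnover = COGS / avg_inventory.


Turnover = 2624897.4304 / 441664.1144 = 5.9432

5.9432


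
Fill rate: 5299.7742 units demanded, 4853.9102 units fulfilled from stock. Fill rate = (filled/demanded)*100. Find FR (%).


FR = 4853.9102 / 5299.7742 * 100 = 91.5871

91.5871%


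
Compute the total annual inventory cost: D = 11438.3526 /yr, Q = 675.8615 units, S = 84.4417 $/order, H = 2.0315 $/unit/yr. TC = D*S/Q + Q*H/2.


Ordering cost = D*S/Q = 1429.1004
Holding cost = Q*H/2 = 686.5063
TC = 1429.1004 + 686.5063 = 2115.6067

2115.6067 $/yr


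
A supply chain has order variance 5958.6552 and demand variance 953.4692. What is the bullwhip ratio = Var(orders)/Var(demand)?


BW = 5958.6552 / 953.4692 = 6.2494

6.2494


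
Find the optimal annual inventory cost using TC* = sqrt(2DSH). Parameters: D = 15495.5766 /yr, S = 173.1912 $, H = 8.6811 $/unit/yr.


2*D*S*H = 46594892.8395
TC* = sqrt(46594892.8395) = 6826.0452

6826.0452 $/yr


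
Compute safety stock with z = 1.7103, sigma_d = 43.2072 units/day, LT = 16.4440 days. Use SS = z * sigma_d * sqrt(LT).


sqrt(LT) = sqrt(16.4440) = 4.0551
SS = 1.7103 * 43.2072 * 4.0551 = 299.6623

299.6623 units


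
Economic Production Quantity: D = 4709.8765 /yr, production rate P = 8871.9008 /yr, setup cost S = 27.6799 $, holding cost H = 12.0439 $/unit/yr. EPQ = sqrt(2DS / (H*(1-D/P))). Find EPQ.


1 - D/P = 1 - 0.5309 = 0.4691
H*(1-D/P) = 5.6501
2DS = 260737.8211
EPQ = sqrt(46147.5827) = 214.8199

214.8199 units


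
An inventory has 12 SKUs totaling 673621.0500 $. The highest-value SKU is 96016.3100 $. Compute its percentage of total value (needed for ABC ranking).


Top item = 96016.3100
Total = 673621.0500
Percentage = 96016.3100 / 673621.0500 * 100 = 14.2538

14.2538%


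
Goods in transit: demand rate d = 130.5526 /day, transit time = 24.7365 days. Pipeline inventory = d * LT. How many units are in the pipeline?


Pipeline = 130.5526 * 24.7365 = 3229.4144

3229.4144 units


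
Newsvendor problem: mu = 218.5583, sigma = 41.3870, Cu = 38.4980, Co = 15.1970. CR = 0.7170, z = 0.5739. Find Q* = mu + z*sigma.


CR = Cu/(Cu+Co) = 38.4980/(38.4980+15.1970) = 0.7170
z = 0.5739
Q* = 218.5583 + 0.5739 * 41.3870 = 242.3103

242.3103 units


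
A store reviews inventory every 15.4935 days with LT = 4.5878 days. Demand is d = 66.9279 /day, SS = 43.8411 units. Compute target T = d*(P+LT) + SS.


P + LT = 20.0813
d*(P+LT) = 66.9279 * 20.0813 = 1343.9992
T = 1343.9992 + 43.8411 = 1387.8403

1387.8403 units


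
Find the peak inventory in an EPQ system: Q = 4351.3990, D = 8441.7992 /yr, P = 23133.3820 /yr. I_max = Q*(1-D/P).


D/P = 0.3649
1 - D/P = 0.6351
I_max = 4351.3990 * 0.6351 = 2763.4930

2763.4930 units


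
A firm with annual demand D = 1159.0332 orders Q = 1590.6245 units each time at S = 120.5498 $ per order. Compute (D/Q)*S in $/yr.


Number of orders = D/Q = 0.7287
Cost = 0.7287 * 120.5498 = 87.8405

87.8405 $/yr


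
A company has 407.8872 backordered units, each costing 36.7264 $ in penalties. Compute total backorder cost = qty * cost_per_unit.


Total = 407.8872 * 36.7264 = 14980.2285

14980.2285 $


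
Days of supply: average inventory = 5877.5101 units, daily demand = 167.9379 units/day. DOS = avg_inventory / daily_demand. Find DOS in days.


DOS = 5877.5101 / 167.9379 = 34.9981

34.9981 days


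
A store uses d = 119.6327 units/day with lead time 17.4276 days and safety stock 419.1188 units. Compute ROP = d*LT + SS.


d*LT = 119.6327 * 17.4276 = 2084.9108
ROP = 2084.9108 + 419.1188 = 2504.0296

2504.0296 units


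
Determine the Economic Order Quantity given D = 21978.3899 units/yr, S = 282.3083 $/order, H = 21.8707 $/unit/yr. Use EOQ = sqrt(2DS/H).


2*D*S = 2 * 21978.3899 * 282.3083 = 12409363.7788
2*D*S/H = 567396.7353
EOQ = sqrt(567396.7353) = 753.2574

753.2574 units


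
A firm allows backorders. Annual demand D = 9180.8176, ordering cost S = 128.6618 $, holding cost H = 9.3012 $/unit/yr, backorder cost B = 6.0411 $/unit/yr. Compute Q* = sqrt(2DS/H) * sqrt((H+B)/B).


sqrt(2DS/H) = 503.9773
sqrt((H+B)/B) = 1.5936
Q* = 503.9773 * 1.5936 = 803.1529

803.1529 units


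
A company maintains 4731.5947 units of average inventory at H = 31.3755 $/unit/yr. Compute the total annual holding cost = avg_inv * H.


Cost = 4731.5947 * 31.3755 = 148456.1495

148456.1495 $/yr


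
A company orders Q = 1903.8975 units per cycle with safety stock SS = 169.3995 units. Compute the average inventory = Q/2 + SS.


Q/2 = 951.9488
Avg = 951.9488 + 169.3995 = 1121.3483

1121.3483 units


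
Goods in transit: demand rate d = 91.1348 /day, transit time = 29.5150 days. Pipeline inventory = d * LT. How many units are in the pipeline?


Pipeline = 91.1348 * 29.5150 = 2689.8436

2689.8436 units


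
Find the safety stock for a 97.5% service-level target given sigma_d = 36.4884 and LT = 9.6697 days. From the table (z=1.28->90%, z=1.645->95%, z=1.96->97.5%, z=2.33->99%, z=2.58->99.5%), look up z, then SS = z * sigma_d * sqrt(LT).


From the table, SL = 97.5% corresponds to z = 1.96
sqrt(LT) = sqrt(9.6697) = 3.1096
SS = 1.96 * 36.4884 * 3.1096 = 222.3911

222.3911 units


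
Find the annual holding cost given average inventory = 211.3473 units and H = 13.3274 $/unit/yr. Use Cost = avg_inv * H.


Cost = 211.3473 * 13.3274 = 2816.7100

2816.7100 $/yr


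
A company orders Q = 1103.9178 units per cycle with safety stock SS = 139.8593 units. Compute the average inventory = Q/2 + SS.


Q/2 = 551.9589
Avg = 551.9589 + 139.8593 = 691.8182

691.8182 units


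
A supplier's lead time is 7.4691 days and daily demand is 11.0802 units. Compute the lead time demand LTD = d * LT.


LTD = 11.0802 * 7.4691 = 82.7591

82.7591 units


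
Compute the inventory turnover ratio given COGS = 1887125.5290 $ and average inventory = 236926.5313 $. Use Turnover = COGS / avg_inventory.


Turnover = 1887125.5290 / 236926.5313 = 7.9650

7.9650


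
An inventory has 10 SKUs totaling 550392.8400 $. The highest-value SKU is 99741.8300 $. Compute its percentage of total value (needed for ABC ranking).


Top item = 99741.8300
Total = 550392.8400
Percentage = 99741.8300 / 550392.8400 * 100 = 18.1219

18.1219%


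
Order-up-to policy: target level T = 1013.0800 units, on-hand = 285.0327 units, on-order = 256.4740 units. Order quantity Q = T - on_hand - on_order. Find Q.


Inventory position = OH + OO = 285.0327 + 256.4740 = 541.5067
Q = 1013.0800 - 541.5067 = 471.5733

471.5733 units


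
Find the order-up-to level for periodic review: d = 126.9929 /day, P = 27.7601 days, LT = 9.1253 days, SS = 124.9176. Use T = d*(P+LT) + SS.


P + LT = 36.8854
d*(P+LT) = 126.9929 * 36.8854 = 4684.1839
T = 4684.1839 + 124.9176 = 4809.1015

4809.1015 units


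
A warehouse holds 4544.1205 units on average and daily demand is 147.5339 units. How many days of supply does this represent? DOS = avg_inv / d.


DOS = 4544.1205 / 147.5339 = 30.8005

30.8005 days


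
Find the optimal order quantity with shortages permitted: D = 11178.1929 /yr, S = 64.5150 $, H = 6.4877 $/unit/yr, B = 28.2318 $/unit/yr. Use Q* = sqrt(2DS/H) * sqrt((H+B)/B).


sqrt(2DS/H) = 471.5044
sqrt((H+B)/B) = 1.1090
Q* = 471.5044 * 1.1090 = 522.8814

522.8814 units


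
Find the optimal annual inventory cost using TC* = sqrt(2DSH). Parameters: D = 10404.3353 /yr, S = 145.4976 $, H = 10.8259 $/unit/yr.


2*D*S*H = 32776620.7614
TC* = sqrt(32776620.7614) = 5725.0870

5725.0870 $/yr


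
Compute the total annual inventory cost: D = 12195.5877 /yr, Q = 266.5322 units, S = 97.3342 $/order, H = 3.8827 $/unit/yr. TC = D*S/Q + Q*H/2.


Ordering cost = D*S/Q = 4453.6749
Holding cost = Q*H/2 = 517.4323
TC = 4453.6749 + 517.4323 = 4971.1072

4971.1072 $/yr


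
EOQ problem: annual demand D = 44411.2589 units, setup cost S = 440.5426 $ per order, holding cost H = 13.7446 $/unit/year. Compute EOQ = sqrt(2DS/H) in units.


2*D*S = 2 * 44411.2589 * 440.5426 = 39130102.9302
2*D*S/H = 2846943.7401
EOQ = sqrt(2846943.7401) = 1687.2889

1687.2889 units


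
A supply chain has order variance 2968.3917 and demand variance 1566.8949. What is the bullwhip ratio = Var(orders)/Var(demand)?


BW = 2968.3917 / 1566.8949 = 1.8944

1.8944


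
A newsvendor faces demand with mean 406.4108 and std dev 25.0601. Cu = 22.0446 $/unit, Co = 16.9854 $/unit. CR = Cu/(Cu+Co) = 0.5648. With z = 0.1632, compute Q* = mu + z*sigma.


CR = Cu/(Cu+Co) = 22.0446/(22.0446+16.9854) = 0.5648
z = 0.1632
Q* = 406.4108 + 0.1632 * 25.0601 = 410.5006

410.5006 units


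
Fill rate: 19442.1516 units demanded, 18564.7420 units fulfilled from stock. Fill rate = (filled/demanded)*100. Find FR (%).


FR = 18564.7420 / 19442.1516 * 100 = 95.4871

95.4871%


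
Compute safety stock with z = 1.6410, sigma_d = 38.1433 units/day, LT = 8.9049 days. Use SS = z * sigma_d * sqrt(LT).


sqrt(LT) = sqrt(8.9049) = 2.9841
SS = 1.6410 * 38.1433 * 2.9841 = 186.7847

186.7847 units


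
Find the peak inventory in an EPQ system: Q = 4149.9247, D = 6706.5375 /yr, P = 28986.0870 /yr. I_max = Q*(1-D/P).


D/P = 0.2314
1 - D/P = 0.7686
I_max = 4149.9247 * 0.7686 = 3189.7528

3189.7528 units


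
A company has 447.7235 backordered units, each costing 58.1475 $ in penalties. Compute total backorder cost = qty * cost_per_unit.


Total = 447.7235 * 58.1475 = 26034.0022

26034.0022 $


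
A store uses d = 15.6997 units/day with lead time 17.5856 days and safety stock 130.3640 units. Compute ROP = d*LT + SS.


d*LT = 15.6997 * 17.5856 = 276.0886
ROP = 276.0886 + 130.3640 = 406.4526

406.4526 units


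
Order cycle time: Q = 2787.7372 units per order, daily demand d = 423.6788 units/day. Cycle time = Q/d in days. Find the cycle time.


Cycle = 2787.7372 / 423.6788 = 6.5798

6.5798 days


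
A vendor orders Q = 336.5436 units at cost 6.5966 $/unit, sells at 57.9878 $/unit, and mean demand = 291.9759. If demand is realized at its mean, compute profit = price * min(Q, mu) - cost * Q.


Sales at mu = min(336.5436, 291.9759) = 291.9759
Revenue = 57.9878 * 291.9759 = 16931.0401
Total cost = 6.5966 * 336.5436 = 2220.0435
Profit = 16931.0401 - 2220.0435 = 14710.9966

14710.9966 $


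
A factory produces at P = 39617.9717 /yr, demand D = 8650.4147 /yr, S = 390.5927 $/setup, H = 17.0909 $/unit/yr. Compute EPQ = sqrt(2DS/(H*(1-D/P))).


1 - D/P = 1 - 0.2183 = 0.7817
H*(1-D/P) = 13.3592
2DS = 6757577.6676
EPQ = sqrt(505837.9452) = 711.2229

711.2229 units


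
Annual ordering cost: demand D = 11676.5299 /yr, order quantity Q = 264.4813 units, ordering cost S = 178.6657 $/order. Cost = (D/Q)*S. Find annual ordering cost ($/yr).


Number of orders = D/Q = 44.1488
Cost = 44.1488 * 178.6657 = 7887.8748

7887.8748 $/yr


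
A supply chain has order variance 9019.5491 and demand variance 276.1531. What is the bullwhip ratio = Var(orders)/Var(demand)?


BW = 9019.5491 / 276.1531 = 32.6614

32.6614


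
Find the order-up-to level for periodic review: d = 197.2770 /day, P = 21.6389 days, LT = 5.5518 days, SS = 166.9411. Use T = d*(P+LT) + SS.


P + LT = 27.1907
d*(P+LT) = 197.2770 * 27.1907 = 5364.0997
T = 5364.0997 + 166.9411 = 5531.0408

5531.0408 units


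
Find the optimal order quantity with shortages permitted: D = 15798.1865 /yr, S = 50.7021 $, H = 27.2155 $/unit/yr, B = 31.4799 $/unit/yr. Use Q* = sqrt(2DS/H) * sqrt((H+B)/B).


sqrt(2DS/H) = 242.6182
sqrt((H+B)/B) = 1.3655
Q* = 242.6182 * 1.3655 = 331.2904

331.2904 units


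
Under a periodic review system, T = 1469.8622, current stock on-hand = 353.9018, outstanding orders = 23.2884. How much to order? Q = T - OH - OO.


Inventory position = OH + OO = 353.9018 + 23.2884 = 377.1902
Q = 1469.8622 - 377.1902 = 1092.6720

1092.6720 units


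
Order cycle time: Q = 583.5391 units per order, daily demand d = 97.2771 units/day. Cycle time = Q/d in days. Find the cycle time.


Cycle = 583.5391 / 97.2771 = 5.9987

5.9987 days


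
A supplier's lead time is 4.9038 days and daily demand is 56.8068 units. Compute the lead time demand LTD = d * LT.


LTD = 56.8068 * 4.9038 = 278.5692

278.5692 units


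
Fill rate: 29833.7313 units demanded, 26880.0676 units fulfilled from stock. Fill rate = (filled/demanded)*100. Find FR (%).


FR = 26880.0676 / 29833.7313 * 100 = 90.0996

90.0996%


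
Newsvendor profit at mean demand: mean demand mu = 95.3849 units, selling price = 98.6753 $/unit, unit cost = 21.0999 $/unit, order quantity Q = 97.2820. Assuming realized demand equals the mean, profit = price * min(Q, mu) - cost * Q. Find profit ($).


Sales at mu = min(97.2820, 95.3849) = 95.3849
Revenue = 98.6753 * 95.3849 = 9412.1336
Total cost = 21.0999 * 97.2820 = 2052.6405
Profit = 9412.1336 - 2052.6405 = 7359.4932

7359.4932 $


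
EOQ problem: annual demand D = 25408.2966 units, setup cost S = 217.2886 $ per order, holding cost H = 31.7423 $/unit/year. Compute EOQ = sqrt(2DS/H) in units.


2*D*S = 2 * 25408.2966 * 217.2886 = 11041866.3932
2*D*S/H = 347859.6823
EOQ = sqrt(347859.6823) = 589.7963

589.7963 units


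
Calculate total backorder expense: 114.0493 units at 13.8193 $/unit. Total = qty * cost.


Total = 114.0493 * 13.8193 = 1576.0815

1576.0815 $


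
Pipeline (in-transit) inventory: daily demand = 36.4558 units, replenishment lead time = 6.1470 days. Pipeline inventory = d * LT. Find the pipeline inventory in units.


Pipeline = 36.4558 * 6.1470 = 224.0938

224.0938 units


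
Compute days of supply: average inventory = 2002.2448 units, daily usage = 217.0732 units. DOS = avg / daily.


DOS = 2002.2448 / 217.0732 = 9.2238

9.2238 days


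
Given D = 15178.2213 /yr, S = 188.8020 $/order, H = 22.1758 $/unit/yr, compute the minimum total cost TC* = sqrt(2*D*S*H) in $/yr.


2*D*S*H = 127097428.2408
TC* = sqrt(127097428.2408) = 11273.7495

11273.7495 $/yr


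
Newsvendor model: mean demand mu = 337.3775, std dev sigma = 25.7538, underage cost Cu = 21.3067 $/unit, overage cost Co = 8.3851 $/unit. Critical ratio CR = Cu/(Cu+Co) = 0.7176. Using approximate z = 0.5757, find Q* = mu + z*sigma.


CR = Cu/(Cu+Co) = 21.3067/(21.3067+8.3851) = 0.7176
z = 0.5757
Q* = 337.3775 + 0.5757 * 25.7538 = 352.2040

352.2040 units


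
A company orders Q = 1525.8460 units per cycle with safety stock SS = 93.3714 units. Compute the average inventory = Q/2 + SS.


Q/2 = 762.9230
Avg = 762.9230 + 93.3714 = 856.2944

856.2944 units


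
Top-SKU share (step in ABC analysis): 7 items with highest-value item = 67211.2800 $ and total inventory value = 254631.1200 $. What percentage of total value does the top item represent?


Top item = 67211.2800
Total = 254631.1200
Percentage = 67211.2800 / 254631.1200 * 100 = 26.3955

26.3955%


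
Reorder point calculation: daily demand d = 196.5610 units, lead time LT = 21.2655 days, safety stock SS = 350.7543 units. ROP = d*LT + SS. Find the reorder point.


d*LT = 196.5610 * 21.2655 = 4179.9679
ROP = 4179.9679 + 350.7543 = 4530.7222

4530.7222 units


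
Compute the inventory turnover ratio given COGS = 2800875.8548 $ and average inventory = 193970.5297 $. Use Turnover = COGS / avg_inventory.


Turnover = 2800875.8548 / 193970.5297 = 14.4397

14.4397


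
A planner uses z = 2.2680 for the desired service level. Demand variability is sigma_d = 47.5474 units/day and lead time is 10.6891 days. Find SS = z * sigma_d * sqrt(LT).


sqrt(LT) = sqrt(10.6891) = 3.2694
SS = 2.2680 * 47.5474 * 3.2694 = 352.5660

352.5660 units


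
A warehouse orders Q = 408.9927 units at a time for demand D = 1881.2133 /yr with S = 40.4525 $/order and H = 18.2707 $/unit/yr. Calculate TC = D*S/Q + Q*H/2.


Ordering cost = D*S/Q = 186.0664
Holding cost = Q*H/2 = 3736.2915
TC = 186.0664 + 3736.2915 = 3922.3578

3922.3578 $/yr


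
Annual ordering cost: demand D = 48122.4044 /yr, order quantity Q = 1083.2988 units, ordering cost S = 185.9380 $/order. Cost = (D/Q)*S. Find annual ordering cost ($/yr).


Number of orders = D/Q = 44.4221
Cost = 44.4221 * 185.9380 = 8259.7559

8259.7559 $/yr


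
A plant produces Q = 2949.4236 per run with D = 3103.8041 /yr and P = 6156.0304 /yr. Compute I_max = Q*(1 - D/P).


D/P = 0.5042
1 - D/P = 0.4958
I_max = 2949.4236 * 0.4958 = 1462.3560

1462.3560 units


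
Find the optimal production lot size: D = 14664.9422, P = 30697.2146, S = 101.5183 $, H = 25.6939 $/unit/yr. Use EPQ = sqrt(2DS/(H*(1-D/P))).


1 - D/P = 1 - 0.4777 = 0.5223
H*(1-D/P) = 13.4192
2DS = 2977520.0035
EPQ = sqrt(221885.3074) = 471.0470

471.0470 units


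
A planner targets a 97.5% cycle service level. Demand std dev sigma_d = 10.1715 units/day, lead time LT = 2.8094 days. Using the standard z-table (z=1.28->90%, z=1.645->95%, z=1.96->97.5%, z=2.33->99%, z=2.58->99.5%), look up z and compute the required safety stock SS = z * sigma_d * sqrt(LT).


From the table, SL = 97.5% corresponds to z = 1.96
sqrt(LT) = sqrt(2.8094) = 1.6761
SS = 1.96 * 10.1715 * 1.6761 = 33.4155

33.4155 units


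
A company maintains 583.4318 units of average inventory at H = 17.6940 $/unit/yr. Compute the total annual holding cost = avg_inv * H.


Cost = 583.4318 * 17.6940 = 10323.2423

10323.2423 $/yr


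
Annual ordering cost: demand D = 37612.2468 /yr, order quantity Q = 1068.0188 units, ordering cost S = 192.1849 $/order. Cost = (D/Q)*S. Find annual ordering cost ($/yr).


Number of orders = D/Q = 35.2168
Cost = 35.2168 * 192.1849 = 6768.1448

6768.1448 $/yr


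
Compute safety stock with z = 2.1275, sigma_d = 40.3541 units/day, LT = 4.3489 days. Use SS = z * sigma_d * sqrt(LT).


sqrt(LT) = sqrt(4.3489) = 2.0854
SS = 2.1275 * 40.3541 * 2.0854 = 179.0387

179.0387 units


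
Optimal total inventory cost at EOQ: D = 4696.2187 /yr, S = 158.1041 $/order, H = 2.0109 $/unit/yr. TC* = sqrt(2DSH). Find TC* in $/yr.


2*D*S*H = 2986152.0371
TC* = sqrt(2986152.0371) = 1728.0486

1728.0486 $/yr


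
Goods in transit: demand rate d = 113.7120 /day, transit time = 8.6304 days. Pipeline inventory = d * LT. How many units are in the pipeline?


Pipeline = 113.7120 * 8.6304 = 981.3800

981.3800 units


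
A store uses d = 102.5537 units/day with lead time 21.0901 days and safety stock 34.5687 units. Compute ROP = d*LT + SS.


d*LT = 102.5537 * 21.0901 = 2162.8678
ROP = 2162.8678 + 34.5687 = 2197.4365

2197.4365 units


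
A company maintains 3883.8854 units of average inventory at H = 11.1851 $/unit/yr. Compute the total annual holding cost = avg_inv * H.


Cost = 3883.8854 * 11.1851 = 43441.6466

43441.6466 $/yr


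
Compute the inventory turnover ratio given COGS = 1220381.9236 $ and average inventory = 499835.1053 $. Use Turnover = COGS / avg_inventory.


Turnover = 1220381.9236 / 499835.1053 = 2.4416

2.4416


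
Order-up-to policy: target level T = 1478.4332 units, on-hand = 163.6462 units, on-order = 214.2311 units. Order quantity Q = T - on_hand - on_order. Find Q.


Inventory position = OH + OO = 163.6462 + 214.2311 = 377.8773
Q = 1478.4332 - 377.8773 = 1100.5559

1100.5559 units


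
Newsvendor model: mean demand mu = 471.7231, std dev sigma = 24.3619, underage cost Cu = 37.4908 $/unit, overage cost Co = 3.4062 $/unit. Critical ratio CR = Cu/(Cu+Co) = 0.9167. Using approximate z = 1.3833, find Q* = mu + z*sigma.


CR = Cu/(Cu+Co) = 37.4908/(37.4908+3.4062) = 0.9167
z = 1.3833
Q* = 471.7231 + 1.3833 * 24.3619 = 505.4229

505.4229 units


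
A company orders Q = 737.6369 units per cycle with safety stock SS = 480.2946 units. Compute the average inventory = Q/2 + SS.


Q/2 = 368.8184
Avg = 368.8184 + 480.2946 = 849.1130

849.1130 units


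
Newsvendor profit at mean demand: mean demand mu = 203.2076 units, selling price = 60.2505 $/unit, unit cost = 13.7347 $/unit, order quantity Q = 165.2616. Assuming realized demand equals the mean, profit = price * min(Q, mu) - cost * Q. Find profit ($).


Sales at mu = min(165.2616, 203.2076) = 165.2616
Revenue = 60.2505 * 165.2616 = 9957.0940
Total cost = 13.7347 * 165.2616 = 2269.8185
Profit = 9957.0940 - 2269.8185 = 7687.2755

7687.2755 $


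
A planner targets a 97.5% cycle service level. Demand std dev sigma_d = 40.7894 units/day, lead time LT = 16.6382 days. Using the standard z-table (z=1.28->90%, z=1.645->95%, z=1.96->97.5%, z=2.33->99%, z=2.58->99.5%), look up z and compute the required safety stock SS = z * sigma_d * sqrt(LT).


From the table, SL = 97.5% corresponds to z = 1.96
sqrt(LT) = sqrt(16.6382) = 4.0790
SS = 1.96 * 40.7894 * 4.0790 = 326.1043

326.1043 units


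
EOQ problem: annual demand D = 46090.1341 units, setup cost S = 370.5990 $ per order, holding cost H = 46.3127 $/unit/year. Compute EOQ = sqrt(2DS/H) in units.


2*D*S = 2 * 46090.1341 * 370.5990 = 34161915.2147
2*D*S/H = 737636.0094
EOQ = sqrt(737636.0094) = 858.8574

858.8574 units


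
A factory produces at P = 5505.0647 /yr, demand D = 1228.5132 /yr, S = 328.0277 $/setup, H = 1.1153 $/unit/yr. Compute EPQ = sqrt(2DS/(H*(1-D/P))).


1 - D/P = 1 - 0.2232 = 0.7768
H*(1-D/P) = 0.8664
2DS = 805972.7188
EPQ = sqrt(930245.0349) = 964.4921

964.4921 units


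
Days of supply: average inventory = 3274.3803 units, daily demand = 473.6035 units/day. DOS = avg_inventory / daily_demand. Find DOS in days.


DOS = 3274.3803 / 473.6035 = 6.9138

6.9138 days


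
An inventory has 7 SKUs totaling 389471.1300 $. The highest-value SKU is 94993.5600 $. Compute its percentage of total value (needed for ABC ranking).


Top item = 94993.5600
Total = 389471.1300
Percentage = 94993.5600 / 389471.1300 * 100 = 24.3904

24.3904%


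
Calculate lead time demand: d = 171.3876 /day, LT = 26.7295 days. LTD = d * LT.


LTD = 171.3876 * 26.7295 = 4581.1049

4581.1049 units


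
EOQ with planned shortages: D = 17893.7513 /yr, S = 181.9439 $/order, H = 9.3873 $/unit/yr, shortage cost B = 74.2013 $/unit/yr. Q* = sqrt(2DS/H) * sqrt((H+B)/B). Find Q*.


sqrt(2DS/H) = 832.8448
sqrt((H+B)/B) = 1.0614
Q* = 832.8448 * 1.0614 = 883.9585

883.9585 units


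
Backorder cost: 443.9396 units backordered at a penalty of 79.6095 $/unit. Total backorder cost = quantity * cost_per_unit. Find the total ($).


Total = 443.9396 * 79.6095 = 35341.8096

35341.8096 $


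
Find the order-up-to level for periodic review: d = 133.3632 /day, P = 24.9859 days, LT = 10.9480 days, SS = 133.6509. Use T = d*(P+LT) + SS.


P + LT = 35.9339
d*(P+LT) = 133.3632 * 35.9339 = 4792.2599
T = 4792.2599 + 133.6509 = 4925.9108

4925.9108 units


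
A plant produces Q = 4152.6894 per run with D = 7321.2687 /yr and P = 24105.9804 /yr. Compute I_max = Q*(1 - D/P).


D/P = 0.3037
1 - D/P = 0.6963
I_max = 4152.6894 * 0.6963 = 2891.4690

2891.4690 units


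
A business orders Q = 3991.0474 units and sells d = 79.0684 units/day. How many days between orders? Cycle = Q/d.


Cycle = 3991.0474 / 79.0684 = 50.4759

50.4759 days


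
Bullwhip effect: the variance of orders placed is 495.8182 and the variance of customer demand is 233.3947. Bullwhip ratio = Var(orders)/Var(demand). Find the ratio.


BW = 495.8182 / 233.3947 = 2.1244

2.1244


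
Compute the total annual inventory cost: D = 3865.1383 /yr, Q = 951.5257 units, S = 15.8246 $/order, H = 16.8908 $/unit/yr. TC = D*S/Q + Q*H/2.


Ordering cost = D*S/Q = 64.2802
Holding cost = Q*H/2 = 8036.0151
TC = 64.2802 + 8036.0151 = 8100.2954

8100.2954 $/yr


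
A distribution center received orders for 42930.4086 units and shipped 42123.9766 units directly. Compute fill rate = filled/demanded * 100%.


FR = 42123.9766 / 42930.4086 * 100 = 98.1215

98.1215%


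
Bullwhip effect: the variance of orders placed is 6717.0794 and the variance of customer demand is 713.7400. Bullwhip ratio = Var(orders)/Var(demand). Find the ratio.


BW = 6717.0794 / 713.7400 = 9.4111

9.4111


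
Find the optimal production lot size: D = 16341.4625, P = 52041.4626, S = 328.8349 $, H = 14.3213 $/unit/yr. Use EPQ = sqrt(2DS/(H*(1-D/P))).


1 - D/P = 1 - 0.3140 = 0.6860
H*(1-D/P) = 9.8243
2DS = 10747286.3741
EPQ = sqrt(1093950.4602) = 1045.9209

1045.9209 units


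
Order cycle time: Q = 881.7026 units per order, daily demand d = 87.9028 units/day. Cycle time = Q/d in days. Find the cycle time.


Cycle = 881.7026 / 87.9028 = 10.0304

10.0304 days


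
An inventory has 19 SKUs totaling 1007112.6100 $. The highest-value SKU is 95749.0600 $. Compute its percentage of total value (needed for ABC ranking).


Top item = 95749.0600
Total = 1007112.6100
Percentage = 95749.0600 / 1007112.6100 * 100 = 9.5073

9.5073%


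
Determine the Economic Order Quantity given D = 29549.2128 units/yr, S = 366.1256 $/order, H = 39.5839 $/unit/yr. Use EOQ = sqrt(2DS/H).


2*D*S = 2 * 29549.2128 * 366.1256 = 21637446.5319
2*D*S/H = 546622.4028
EOQ = sqrt(546622.4028) = 739.3392

739.3392 units


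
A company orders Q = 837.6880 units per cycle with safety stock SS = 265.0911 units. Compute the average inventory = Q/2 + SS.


Q/2 = 418.8440
Avg = 418.8440 + 265.0911 = 683.9351

683.9351 units


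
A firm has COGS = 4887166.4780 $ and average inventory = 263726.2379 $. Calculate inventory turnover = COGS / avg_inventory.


Turnover = 4887166.4780 / 263726.2379 = 18.5312

18.5312


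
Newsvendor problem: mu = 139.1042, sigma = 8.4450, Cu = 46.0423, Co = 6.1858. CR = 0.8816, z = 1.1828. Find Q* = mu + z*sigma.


CR = Cu/(Cu+Co) = 46.0423/(46.0423+6.1858) = 0.8816
z = 1.1828
Q* = 139.1042 + 1.1828 * 8.4450 = 149.0929

149.0929 units


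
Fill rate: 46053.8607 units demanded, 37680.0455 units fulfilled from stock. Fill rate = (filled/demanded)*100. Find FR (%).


FR = 37680.0455 / 46053.8607 * 100 = 81.8173

81.8173%


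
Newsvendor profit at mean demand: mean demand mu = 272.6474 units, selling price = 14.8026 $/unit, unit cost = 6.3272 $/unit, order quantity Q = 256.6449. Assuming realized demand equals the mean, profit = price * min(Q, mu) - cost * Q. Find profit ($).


Sales at mu = min(256.6449, 272.6474) = 256.6449
Revenue = 14.8026 * 256.6449 = 3799.0118
Total cost = 6.3272 * 256.6449 = 1623.8436
Profit = 3799.0118 - 1623.8436 = 2175.1682

2175.1682 $


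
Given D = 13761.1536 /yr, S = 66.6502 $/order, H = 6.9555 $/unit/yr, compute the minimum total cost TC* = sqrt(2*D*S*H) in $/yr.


2*D*S*H = 12758941.6115
TC* = sqrt(12758941.6115) = 3571.9661

3571.9661 $/yr


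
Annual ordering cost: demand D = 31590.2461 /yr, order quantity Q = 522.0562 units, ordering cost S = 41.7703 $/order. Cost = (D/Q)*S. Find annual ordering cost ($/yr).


Number of orders = D/Q = 60.5112
Cost = 60.5112 * 41.7703 = 2527.5709

2527.5709 $/yr


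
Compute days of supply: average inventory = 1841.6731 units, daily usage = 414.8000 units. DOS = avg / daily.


DOS = 1841.6731 / 414.8000 = 4.4399

4.4399 days


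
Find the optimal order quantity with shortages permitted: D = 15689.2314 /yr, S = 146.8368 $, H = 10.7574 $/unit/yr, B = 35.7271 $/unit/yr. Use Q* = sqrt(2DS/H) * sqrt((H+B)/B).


sqrt(2DS/H) = 654.4548
sqrt((H+B)/B) = 1.1407
Q* = 654.4548 * 1.1407 = 746.5086

746.5086 units


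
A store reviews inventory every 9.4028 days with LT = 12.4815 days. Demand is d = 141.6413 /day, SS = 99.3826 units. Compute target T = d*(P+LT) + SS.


P + LT = 21.8843
d*(P+LT) = 141.6413 * 21.8843 = 3099.7207
T = 3099.7207 + 99.3826 = 3199.1033

3199.1033 units


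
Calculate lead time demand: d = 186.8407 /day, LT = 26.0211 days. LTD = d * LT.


LTD = 186.8407 * 26.0211 = 4861.8005

4861.8005 units


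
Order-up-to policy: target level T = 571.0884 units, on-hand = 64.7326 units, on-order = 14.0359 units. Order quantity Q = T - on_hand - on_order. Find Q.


Inventory position = OH + OO = 64.7326 + 14.0359 = 78.7685
Q = 571.0884 - 78.7685 = 492.3199

492.3199 units


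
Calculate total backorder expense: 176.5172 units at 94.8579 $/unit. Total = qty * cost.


Total = 176.5172 * 94.8579 = 16744.0509

16744.0509 $


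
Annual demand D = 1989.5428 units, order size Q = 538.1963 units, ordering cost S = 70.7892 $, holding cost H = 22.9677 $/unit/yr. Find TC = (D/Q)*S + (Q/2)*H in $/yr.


Ordering cost = D*S/Q = 261.6855
Holding cost = Q*H/2 = 6180.5656
TC = 261.6855 + 6180.5656 = 6442.2510

6442.2510 $/yr


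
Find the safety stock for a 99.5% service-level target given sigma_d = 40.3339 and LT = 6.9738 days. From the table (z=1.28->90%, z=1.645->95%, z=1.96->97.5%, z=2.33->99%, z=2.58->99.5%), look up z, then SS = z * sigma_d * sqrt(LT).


From the table, SL = 99.5% corresponds to z = 2.58
sqrt(LT) = sqrt(6.9738) = 2.6408
SS = 2.58 * 40.3339 * 2.6408 = 274.8050

274.8050 units


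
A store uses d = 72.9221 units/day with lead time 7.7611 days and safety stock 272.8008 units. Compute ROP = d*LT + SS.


d*LT = 72.9221 * 7.7611 = 565.9557
ROP = 565.9557 + 272.8008 = 838.7565

838.7565 units


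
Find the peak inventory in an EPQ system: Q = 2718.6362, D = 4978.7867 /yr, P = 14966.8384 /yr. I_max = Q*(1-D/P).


D/P = 0.3327
1 - D/P = 0.6673
I_max = 2718.6362 * 0.6673 = 1814.2695

1814.2695 units


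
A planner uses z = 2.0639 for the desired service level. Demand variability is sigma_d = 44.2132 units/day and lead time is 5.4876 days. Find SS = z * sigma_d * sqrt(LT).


sqrt(LT) = sqrt(5.4876) = 2.3426
SS = 2.0639 * 44.2132 * 2.3426 = 213.7626

213.7626 units


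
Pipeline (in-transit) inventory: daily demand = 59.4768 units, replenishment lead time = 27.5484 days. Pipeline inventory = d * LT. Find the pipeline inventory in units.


Pipeline = 59.4768 * 27.5484 = 1638.4907

1638.4907 units


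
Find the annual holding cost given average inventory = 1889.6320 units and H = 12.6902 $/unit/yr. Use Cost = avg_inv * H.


Cost = 1889.6320 * 12.6902 = 23979.8080

23979.8080 $/yr


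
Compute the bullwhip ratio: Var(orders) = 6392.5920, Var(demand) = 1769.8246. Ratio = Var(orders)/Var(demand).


BW = 6392.5920 / 1769.8246 = 3.6120

3.6120


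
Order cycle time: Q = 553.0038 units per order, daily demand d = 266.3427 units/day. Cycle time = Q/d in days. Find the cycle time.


Cycle = 553.0038 / 266.3427 = 2.0763

2.0763 days


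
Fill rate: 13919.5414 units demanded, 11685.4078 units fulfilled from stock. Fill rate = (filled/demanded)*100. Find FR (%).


FR = 11685.4078 / 13919.5414 * 100 = 83.9497

83.9497%


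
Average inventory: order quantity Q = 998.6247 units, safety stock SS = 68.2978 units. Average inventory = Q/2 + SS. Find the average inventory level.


Q/2 = 499.3123
Avg = 499.3123 + 68.2978 = 567.6101

567.6101 units


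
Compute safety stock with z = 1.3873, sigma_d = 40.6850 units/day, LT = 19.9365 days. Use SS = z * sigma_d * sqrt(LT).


sqrt(LT) = sqrt(19.9365) = 4.4650
SS = 1.3873 * 40.6850 * 4.4650 = 252.0166

252.0166 units


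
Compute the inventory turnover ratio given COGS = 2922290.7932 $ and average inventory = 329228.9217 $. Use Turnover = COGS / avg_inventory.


Turnover = 2922290.7932 / 329228.9217 = 8.8762

8.8762


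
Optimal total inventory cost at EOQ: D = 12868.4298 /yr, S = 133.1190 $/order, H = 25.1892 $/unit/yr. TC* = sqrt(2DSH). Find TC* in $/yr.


2*D*S*H = 86299836.8278
TC* = sqrt(86299836.8278) = 9289.7705

9289.7705 $/yr


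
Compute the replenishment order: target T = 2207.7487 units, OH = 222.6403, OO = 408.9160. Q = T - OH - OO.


Inventory position = OH + OO = 222.6403 + 408.9160 = 631.5563
Q = 2207.7487 - 631.5563 = 1576.1924

1576.1924 units


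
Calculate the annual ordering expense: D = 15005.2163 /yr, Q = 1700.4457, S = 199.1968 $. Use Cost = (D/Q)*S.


Number of orders = D/Q = 8.8243
Cost = 8.8243 * 199.1968 = 1757.7692

1757.7692 $/yr


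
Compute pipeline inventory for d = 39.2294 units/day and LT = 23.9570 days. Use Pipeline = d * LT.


Pipeline = 39.2294 * 23.9570 = 939.8187

939.8187 units


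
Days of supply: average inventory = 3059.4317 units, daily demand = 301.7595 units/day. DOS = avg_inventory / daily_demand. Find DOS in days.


DOS = 3059.4317 / 301.7595 = 10.1386

10.1386 days


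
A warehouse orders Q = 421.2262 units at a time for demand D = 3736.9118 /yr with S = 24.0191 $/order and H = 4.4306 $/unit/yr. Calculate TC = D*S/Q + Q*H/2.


Ordering cost = D*S/Q = 213.0856
Holding cost = Q*H/2 = 933.1424
TC = 213.0856 + 933.1424 = 1146.2280

1146.2280 $/yr


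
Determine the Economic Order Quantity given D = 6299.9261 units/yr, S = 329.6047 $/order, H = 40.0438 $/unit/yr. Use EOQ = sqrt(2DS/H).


2*D*S = 2 * 6299.9261 * 329.6047 = 4152970.5044
2*D*S/H = 103710.6994
EOQ = sqrt(103710.6994) = 322.0415

322.0415 units


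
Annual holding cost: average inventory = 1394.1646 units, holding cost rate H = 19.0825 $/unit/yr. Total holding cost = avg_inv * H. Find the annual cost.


Cost = 1394.1646 * 19.0825 = 26604.1460

26604.1460 $/yr


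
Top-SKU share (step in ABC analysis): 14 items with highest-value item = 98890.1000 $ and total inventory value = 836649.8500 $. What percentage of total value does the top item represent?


Top item = 98890.1000
Total = 836649.8500
Percentage = 98890.1000 / 836649.8500 * 100 = 11.8198

11.8198%


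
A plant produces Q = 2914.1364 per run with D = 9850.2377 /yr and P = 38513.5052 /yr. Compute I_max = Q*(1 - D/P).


D/P = 0.2558
1 - D/P = 0.7442
I_max = 2914.1364 * 0.7442 = 2168.8151

2168.8151 units


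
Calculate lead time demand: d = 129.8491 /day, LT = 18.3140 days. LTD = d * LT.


LTD = 129.8491 * 18.3140 = 2378.0564

2378.0564 units


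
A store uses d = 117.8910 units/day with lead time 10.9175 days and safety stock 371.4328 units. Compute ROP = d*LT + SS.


d*LT = 117.8910 * 10.9175 = 1287.0750
ROP = 1287.0750 + 371.4328 = 1658.5078

1658.5078 units


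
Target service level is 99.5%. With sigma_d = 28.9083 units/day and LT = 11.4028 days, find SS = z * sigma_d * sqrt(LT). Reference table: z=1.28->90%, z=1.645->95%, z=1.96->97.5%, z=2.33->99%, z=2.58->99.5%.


From the table, SL = 99.5% corresponds to z = 2.58
sqrt(LT) = sqrt(11.4028) = 3.3768
SS = 2.58 * 28.9083 * 3.3768 = 251.8535

251.8535 units


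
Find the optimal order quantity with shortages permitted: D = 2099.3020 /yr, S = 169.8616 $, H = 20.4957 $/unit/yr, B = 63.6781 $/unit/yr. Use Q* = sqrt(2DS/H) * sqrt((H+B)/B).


sqrt(2DS/H) = 186.5386
sqrt((H+B)/B) = 1.1497
Q* = 186.5386 * 1.1497 = 214.4678

214.4678 units


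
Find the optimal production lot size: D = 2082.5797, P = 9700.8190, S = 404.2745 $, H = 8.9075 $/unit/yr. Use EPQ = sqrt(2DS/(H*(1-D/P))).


1 - D/P = 1 - 0.2147 = 0.7853
H*(1-D/P) = 6.9952
2DS = 1683867.7339
EPQ = sqrt(240716.5416) = 490.6287

490.6287 units


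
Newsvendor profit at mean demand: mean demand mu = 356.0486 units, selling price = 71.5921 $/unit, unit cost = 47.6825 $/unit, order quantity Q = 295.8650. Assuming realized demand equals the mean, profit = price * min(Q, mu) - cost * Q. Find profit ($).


Sales at mu = min(295.8650, 356.0486) = 295.8650
Revenue = 71.5921 * 295.8650 = 21181.5967
Total cost = 47.6825 * 295.8650 = 14107.5829
Profit = 21181.5967 - 14107.5829 = 7074.0138

7074.0138 $


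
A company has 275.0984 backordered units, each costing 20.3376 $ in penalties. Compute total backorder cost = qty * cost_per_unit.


Total = 275.0984 * 20.3376 = 5594.8412

5594.8412 $


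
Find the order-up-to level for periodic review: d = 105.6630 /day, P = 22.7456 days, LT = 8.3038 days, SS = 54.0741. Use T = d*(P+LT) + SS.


P + LT = 31.0494
d*(P+LT) = 105.6630 * 31.0494 = 3280.7728
T = 3280.7728 + 54.0741 = 3334.8469

3334.8469 units


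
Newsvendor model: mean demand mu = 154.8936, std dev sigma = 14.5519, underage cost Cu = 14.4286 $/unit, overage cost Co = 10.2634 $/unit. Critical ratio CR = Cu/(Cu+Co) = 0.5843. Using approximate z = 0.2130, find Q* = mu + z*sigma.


CR = Cu/(Cu+Co) = 14.4286/(14.4286+10.2634) = 0.5843
z = 0.2130
Q* = 154.8936 + 0.2130 * 14.5519 = 157.9932

157.9932 units


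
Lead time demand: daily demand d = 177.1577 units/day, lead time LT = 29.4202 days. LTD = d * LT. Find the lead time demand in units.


LTD = 177.1577 * 29.4202 = 5212.0150

5212.0150 units
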